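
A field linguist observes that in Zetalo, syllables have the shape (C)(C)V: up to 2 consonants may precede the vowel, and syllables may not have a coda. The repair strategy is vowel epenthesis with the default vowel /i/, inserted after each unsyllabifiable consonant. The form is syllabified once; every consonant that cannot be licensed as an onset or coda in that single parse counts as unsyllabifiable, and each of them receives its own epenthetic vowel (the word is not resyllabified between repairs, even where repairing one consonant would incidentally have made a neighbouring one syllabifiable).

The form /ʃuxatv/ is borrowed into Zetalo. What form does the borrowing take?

The consonants /t/, /v/ cannot be parsed into a legal (C)(C)V syllable (no codas are permitted; onsets may contain at most 2 consonants).
Epenthesis after each stranded consonant: /t/ → /ti/, /v/ → /vi/.

ʃuxativi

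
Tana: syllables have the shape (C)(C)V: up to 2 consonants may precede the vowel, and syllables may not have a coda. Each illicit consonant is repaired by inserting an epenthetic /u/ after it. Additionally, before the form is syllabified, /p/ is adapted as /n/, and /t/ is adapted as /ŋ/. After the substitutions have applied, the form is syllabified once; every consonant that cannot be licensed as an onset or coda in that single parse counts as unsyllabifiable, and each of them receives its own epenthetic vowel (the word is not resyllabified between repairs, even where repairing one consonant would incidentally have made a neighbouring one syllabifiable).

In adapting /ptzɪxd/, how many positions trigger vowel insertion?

3

After substitution the input is /nŋzɪxd/.
The unsyllabifiable consonants are /n/, /x/, /d/; each receives one epenthetic vowel.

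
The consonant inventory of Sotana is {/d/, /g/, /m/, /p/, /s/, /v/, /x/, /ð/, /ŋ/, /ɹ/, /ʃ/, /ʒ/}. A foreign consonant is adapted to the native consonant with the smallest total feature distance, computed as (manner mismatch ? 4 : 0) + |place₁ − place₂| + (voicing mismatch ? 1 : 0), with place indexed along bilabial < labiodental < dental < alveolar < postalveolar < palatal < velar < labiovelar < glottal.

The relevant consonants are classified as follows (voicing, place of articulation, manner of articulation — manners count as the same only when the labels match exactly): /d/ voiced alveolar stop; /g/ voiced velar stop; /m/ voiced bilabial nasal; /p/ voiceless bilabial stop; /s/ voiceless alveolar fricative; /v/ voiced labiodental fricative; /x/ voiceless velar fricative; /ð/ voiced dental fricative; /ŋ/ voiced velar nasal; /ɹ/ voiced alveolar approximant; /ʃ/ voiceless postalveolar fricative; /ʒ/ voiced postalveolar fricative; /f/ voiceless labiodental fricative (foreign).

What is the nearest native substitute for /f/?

v

/v/ is closest: same manner (fricative), place distance 0 (labiodental→labiodental), voicing differs (+1); total 1. Next closest is /s/ at distance 2.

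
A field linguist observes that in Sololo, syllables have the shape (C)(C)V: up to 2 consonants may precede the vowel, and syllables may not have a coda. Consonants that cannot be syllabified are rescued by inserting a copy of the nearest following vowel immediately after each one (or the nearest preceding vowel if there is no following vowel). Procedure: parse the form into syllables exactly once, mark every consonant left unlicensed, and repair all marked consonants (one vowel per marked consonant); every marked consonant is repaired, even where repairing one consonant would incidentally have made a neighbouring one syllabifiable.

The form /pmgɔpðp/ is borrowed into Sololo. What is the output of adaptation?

Under (C)(C)V, the unsyllabifiable consonants are /p/, /p/, /ð/, /p/ (no codas are permitted; onsets may contain at most 2 consonants).
Each unlicensed consonant becomes the onset of a new syllable: /p/ → /pɔ/, /p/ → /pɔ/, /ð/ → /ðɔ/, /p/ → /pɔ/.

pɔmgɔpɔðɔpɔ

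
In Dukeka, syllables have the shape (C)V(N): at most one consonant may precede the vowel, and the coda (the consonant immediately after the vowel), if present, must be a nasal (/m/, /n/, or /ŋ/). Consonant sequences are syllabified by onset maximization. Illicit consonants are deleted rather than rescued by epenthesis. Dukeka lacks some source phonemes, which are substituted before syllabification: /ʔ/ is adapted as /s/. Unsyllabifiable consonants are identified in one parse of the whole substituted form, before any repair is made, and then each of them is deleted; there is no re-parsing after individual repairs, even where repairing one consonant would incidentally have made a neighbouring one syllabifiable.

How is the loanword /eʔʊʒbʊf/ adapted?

esʊbʊ

Substitution: /ʔ/ → /s/, giving /esʊʒbʊf/.
The consonants /ʒ/, /f/ cannot be parsed into a legal (C)V(N) syllable (only a nasal (/m/, /n/, or /ŋ/) is licensed in coda position; onsets are limited to one consonant).
Each unlicensed consonant is deleted: /ʒ/, /f/.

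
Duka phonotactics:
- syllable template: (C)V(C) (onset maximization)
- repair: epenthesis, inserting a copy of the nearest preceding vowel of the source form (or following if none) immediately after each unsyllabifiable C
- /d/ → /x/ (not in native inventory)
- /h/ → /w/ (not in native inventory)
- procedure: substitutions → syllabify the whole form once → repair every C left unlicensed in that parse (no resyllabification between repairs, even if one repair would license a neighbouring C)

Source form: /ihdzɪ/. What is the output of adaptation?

Substitution: /h/ → /w/, /d/ → /x/, giving /iwxzɪ/.
Under (C)V(C), the unsyllabifiable consonants are /x/ (at most one coda consonant is licensed; onsets are limited to one consonant).
Epenthesis after each stranded consonant: /x/ → /xi/.

iwxizɪ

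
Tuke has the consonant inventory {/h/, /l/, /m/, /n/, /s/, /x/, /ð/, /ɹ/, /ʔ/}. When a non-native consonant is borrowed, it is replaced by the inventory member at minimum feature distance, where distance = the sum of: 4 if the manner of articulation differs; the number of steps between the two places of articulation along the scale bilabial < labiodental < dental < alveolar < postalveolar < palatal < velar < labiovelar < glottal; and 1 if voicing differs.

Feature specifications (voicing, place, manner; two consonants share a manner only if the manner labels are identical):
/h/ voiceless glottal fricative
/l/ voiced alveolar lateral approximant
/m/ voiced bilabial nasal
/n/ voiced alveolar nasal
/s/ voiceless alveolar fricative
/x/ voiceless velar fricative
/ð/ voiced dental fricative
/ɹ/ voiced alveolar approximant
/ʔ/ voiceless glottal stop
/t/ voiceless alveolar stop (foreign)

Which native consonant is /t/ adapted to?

s

/s/ is closest: manner differs (stop→fricative, +4), place distance 0 (alveolar→alveolar), same voicing; total 4. Next closest is /l/ at distance 5.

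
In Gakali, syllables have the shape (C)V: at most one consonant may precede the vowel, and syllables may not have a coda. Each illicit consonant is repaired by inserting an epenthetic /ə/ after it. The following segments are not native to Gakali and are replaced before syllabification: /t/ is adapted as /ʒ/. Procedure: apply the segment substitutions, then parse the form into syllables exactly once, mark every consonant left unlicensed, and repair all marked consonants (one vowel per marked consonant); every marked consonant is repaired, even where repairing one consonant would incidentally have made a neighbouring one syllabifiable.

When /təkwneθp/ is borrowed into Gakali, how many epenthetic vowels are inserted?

After substitution the input is /ʒəkwneθp/.
The unsyllabifiable consonants are /k/, /w/, /θ/, /p/; each receives one epenthetic vowel.

4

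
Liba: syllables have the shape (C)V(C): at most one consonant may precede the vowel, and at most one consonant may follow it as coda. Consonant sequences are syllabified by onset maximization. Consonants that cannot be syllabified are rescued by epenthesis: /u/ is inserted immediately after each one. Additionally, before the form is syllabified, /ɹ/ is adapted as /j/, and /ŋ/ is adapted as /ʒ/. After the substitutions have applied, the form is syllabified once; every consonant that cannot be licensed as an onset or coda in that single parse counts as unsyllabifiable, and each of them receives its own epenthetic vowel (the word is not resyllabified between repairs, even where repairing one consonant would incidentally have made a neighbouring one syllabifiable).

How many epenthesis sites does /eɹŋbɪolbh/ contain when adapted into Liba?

After substitution the input is /ejʒbɪolbh/.
The unsyllabifiable consonants are /ʒ/, /b/, /h/; each receives one epenthetic vowel.

3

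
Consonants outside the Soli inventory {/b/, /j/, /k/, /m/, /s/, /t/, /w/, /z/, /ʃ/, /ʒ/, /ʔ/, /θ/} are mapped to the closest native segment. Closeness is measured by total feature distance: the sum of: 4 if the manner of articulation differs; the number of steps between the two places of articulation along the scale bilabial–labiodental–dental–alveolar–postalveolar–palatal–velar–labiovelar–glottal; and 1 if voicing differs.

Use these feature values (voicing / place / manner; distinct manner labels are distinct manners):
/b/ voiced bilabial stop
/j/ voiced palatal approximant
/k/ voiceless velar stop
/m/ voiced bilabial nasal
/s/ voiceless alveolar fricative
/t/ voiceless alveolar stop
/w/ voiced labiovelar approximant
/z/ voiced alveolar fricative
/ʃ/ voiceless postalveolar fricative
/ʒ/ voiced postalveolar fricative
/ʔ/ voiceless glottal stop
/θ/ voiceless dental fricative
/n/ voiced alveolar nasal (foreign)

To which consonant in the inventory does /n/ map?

/m/ is closest: same manner (nasal), place distance 3 (alveolar→bilabial), same voicing; total 3. Next closest is /z/ at distance 4.

m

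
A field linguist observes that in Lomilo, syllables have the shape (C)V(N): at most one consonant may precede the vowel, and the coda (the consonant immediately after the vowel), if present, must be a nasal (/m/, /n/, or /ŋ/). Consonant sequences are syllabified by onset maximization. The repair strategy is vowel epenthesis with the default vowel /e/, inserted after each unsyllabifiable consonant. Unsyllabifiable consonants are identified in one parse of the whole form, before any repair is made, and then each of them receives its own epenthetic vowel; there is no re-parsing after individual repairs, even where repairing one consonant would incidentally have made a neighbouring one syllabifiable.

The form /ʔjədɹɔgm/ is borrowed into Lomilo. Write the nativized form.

Under (C)V(N), the unsyllabifiable consonants are /ʔ/, /d/, /g/, /m/ (only a nasal (/m/, /n/, or /ŋ/) is licensed in coda position; onsets are limited to one consonant).
Epenthesis after each stranded consonant: /ʔ/ → /ʔe/, /d/ → /de/, /g/ → /ge/, /m/ → /me/.

ʔejədeɹɔgeme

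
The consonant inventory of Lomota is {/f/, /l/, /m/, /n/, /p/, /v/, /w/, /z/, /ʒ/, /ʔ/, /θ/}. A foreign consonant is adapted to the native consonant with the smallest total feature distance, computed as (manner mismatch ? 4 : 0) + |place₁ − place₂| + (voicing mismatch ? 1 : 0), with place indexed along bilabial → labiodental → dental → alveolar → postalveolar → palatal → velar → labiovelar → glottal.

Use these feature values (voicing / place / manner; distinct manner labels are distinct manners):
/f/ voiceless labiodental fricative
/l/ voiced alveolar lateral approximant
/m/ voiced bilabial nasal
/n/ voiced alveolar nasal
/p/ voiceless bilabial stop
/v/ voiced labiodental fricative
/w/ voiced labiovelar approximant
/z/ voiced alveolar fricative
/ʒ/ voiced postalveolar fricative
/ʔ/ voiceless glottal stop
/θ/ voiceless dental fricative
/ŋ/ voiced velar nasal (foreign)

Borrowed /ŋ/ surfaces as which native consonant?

n

/n/ is closest: same manner (nasal), place distance 3 (velar→alveolar), same voicing; total 3. Next closest is /w/ at distance 5.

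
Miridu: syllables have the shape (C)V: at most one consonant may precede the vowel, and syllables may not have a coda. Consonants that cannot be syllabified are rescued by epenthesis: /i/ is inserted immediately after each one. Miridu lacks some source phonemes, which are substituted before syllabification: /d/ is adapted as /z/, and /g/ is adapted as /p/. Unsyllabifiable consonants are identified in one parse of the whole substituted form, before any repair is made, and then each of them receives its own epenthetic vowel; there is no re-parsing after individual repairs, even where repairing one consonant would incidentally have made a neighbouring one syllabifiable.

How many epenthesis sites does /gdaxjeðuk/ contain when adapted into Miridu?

3

After substitution the input is /pzaxjeðuk/.
The unsyllabifiable consonants are /p/, /x/, /k/; each receives one epenthetic vowel.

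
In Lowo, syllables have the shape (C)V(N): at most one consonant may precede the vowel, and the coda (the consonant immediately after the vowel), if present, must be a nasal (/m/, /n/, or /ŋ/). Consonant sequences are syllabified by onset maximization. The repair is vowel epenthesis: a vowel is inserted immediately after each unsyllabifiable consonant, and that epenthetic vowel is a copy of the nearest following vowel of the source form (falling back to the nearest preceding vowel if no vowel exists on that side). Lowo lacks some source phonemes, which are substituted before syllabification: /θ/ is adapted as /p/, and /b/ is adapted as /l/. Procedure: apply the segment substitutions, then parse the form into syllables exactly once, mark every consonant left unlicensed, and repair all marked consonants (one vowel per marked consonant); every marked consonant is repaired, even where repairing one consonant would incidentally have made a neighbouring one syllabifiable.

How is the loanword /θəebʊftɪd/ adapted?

Substitution: /θ/ → /p/, /b/ → /l/, giving /pəelʊftɪd/.
Syllabifying with onset maximization leaves /f/, /d/ stranded (only a nasal (/m/, /n/, or /ŋ/) is licensed in coda position; onsets are limited to one consonant).
Each unlicensed consonant becomes the onset of a new syllable: /f/ → /fɪ/, /d/ → /dɪ/.

pəelʊfɪtɪdɪ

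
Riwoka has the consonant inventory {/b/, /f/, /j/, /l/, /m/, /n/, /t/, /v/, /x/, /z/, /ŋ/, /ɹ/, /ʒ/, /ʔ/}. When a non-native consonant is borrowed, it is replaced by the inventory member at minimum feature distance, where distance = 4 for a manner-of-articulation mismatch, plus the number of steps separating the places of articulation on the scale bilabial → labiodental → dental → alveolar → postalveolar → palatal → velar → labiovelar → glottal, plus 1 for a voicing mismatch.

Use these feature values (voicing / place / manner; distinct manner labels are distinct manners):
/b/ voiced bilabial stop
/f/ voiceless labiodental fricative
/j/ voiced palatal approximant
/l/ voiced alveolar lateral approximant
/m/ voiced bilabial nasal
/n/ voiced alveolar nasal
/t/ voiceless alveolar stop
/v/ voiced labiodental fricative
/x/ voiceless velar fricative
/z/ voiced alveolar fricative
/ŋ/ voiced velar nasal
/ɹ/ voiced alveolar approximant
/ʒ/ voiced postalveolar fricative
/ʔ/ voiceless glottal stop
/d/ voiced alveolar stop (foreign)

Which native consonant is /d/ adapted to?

t

/t/ is closest: same manner (stop), place distance 0 (alveolar→alveolar), voicing differs (+1); total 1. Next closest is /b/ at distance 3.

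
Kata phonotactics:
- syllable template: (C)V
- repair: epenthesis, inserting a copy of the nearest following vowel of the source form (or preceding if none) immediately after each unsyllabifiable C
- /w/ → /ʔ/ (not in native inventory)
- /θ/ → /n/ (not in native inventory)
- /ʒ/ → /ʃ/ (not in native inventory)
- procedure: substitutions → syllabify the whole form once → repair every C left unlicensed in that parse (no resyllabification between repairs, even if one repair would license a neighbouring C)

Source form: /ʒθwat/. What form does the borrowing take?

Substitution: /ʒ/ → /ʃ/, /θ/ → /n/, /w/ → /ʔ/, giving /ʃnʔat/.
The consonants /ʃ/, /n/, /t/ cannot be parsed into a legal (C)V syllable (no codas are permitted; onsets are limited to one consonant).
Each unlicensed consonant becomes the onset of a new syllable: /ʃ/ → /ʃa/, /n/ → /na/, /t/ → /ta/.

ʃanaʔata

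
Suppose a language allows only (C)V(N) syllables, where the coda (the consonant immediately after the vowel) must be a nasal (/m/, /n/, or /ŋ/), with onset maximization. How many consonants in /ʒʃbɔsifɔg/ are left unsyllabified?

3

Under (C)V(N), the unsyllabifiable consonants are /ʒ/, /ʃ/, /g/ (only a nasal (/m/, /n/, or /ŋ/) is licensed in coda position; onsets are limited to one consonant).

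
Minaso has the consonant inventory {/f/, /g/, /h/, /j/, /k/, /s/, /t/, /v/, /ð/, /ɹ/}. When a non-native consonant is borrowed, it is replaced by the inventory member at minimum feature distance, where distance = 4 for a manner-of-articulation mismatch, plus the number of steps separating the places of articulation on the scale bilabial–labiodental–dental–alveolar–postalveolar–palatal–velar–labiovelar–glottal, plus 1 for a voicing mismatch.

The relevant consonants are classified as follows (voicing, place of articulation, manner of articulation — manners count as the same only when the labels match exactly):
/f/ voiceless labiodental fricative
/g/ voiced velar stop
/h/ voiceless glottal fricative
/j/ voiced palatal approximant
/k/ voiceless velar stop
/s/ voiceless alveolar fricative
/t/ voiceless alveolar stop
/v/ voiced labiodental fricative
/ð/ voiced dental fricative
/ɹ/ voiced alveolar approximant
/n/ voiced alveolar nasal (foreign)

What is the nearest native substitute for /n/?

/ɹ/ is closest: manner differs (nasal→approximant, +4), place distance 0 (alveolar→alveolar), same voicing; total 4. Next closest is /s/ at distance 5.

ɹ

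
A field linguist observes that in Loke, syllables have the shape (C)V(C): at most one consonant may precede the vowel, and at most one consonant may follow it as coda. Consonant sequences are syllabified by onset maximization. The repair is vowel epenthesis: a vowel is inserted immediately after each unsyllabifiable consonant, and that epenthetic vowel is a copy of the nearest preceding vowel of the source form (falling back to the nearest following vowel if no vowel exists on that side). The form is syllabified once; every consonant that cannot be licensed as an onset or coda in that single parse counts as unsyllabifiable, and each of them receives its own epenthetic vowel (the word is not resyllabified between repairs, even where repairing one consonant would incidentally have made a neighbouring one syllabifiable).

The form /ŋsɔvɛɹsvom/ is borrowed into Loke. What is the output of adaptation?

ŋɔsɔvɛɹsɛvom

Syllabifying with onset maximization leaves /ŋ/, /s/ stranded (at most one coda consonant is licensed; onsets are limited to one consonant).
Each unlicensed consonant becomes the onset of a new syllable: /ŋ/ → /ŋɔ/, /s/ → /sɛ/.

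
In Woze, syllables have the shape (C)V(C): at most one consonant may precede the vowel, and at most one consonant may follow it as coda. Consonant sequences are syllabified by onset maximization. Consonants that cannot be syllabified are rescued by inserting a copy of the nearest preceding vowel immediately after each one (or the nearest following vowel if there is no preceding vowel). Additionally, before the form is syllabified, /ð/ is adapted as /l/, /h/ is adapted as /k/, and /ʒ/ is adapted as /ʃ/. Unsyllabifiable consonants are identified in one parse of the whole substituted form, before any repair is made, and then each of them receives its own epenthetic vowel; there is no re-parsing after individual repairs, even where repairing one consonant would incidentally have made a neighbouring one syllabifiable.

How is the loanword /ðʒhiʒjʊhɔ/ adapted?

Substitution: /ð/ → /l/, /ʒ/ → /ʃ/, /h/ → /k/, giving /lʃkiʃjʊkɔ/.
The consonants /l/, /ʃ/ cannot be parsed into a legal (C)V(C) syllable (at most one coda consonant is licensed; onsets are limited to one consonant).
Epenthesis after each stranded consonant: /l/ → /li/, /ʃ/ → /ʃi/.

liʃikiʃjʊkɔ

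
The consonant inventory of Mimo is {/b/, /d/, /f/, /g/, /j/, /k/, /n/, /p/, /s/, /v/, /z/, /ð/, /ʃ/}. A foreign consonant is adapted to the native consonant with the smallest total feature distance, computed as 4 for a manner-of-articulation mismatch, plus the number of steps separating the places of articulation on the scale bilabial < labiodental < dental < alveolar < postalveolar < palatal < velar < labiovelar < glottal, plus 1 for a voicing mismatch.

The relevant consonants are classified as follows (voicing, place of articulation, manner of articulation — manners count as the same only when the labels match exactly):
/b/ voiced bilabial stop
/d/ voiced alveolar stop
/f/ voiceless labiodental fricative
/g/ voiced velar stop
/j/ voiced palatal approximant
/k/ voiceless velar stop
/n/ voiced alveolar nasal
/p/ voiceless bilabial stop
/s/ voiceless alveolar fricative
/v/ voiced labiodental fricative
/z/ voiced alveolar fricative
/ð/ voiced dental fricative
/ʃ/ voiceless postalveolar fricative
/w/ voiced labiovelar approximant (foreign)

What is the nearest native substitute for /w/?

j

/j/ is closest: same manner (approximant), place distance 2 (labiovelar→palatal), same voicing; total 2. Next closest is /g/ at distance 5.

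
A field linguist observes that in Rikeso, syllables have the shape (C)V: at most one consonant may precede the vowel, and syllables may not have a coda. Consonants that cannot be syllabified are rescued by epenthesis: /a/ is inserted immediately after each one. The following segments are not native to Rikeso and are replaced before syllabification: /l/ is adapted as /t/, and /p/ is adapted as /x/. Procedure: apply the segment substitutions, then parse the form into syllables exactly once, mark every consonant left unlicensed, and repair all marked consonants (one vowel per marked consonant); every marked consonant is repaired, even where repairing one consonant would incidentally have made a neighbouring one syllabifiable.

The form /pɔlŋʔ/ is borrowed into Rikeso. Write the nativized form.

xɔtaŋaʔa

Substitution: /p/ → /x/, /l/ → /t/, giving /xɔtŋʔ/.
Syllabifying with onset maximization leaves /t/, /ŋ/, /ʔ/ stranded (no codas are permitted; onsets are limited to one consonant).
Epenthesis after each stranded consonant: /t/ → /ta/, /ŋ/ → /ŋa/, /ʔ/ → /ʔa/.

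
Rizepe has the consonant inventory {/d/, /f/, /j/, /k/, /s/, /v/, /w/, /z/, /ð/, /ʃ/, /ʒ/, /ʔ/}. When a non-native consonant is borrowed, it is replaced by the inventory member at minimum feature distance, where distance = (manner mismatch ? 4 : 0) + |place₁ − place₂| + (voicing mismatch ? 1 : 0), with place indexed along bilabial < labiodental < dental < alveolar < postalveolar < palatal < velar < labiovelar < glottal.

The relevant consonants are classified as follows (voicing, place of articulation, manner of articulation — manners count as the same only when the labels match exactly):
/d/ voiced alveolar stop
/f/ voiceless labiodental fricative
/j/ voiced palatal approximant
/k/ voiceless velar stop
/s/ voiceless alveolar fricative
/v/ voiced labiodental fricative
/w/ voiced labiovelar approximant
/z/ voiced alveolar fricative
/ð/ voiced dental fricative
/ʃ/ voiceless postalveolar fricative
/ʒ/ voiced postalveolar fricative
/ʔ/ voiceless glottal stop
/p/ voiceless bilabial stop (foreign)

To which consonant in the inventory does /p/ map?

/d/ is closest: same manner (stop), place distance 3 (bilabial→alveolar), voicing differs (+1); total 4. Next closest is /f/ at distance 5.

d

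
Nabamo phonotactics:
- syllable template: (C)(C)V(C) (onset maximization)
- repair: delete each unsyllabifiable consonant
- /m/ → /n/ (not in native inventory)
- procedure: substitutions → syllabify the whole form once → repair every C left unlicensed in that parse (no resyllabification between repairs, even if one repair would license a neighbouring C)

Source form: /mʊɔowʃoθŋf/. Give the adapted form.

Substitution: /m/ → /n/, giving /nʊɔowʃoθŋf/.
Syllabifying with onset maximization leaves /ŋ/, /f/ stranded (at most one coda consonant is licensed; onsets may contain at most 2 consonants).
Deletion applies to /ŋ/, /f/.

nʊɔowʃoθ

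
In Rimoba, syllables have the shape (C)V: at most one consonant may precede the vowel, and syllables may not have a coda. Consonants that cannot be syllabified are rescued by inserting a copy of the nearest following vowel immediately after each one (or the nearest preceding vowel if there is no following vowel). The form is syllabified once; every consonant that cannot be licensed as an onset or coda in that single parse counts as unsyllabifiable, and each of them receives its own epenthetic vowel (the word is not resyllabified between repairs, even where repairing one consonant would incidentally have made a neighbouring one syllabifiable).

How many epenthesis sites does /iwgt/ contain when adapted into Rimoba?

The unsyllabifiable consonants are /w/, /g/, /t/; each receives one epenthetic vowel.

3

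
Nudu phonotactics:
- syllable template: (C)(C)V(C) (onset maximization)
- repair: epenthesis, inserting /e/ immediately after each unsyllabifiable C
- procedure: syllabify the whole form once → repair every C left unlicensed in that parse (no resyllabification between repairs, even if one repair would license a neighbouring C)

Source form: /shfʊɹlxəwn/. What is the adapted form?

The consonants /s/, /n/ cannot be parsed into a legal (C)(C)V(C) syllable (at most one coda consonant is licensed; onsets may contain at most 2 consonants).
Each unlicensed consonant becomes the onset of a new syllable: /s/ → /se/, /n/ → /ne/.

sehfʊɹlxəwne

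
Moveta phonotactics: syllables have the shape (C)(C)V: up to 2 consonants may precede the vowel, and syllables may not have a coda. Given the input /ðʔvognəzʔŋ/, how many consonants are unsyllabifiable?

Under (C)(C)V, the unsyllabifiable consonants are /ð/, /z/, /ʔ/, /ŋ/ (no codas are permitted; onsets may contain at most 2 consonants).

4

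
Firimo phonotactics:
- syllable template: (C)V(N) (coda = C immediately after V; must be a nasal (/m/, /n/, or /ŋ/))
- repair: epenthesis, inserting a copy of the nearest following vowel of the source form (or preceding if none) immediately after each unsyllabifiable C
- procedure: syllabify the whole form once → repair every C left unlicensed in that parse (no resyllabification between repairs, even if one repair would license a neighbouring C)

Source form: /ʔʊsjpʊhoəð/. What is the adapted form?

ʔʊsʊjʊpʊhoəðə

The consonants /s/, /j/, /ð/ cannot be parsed into a legal (C)V(N) syllable (only a nasal (/m/, /n/, or /ŋ/) is licensed in coda position; onsets are limited to one consonant).
Inserting the epenthetic vowel yields /s/ → /sʊ/, /j/ → /jʊ/, /ð/ → /ðə/.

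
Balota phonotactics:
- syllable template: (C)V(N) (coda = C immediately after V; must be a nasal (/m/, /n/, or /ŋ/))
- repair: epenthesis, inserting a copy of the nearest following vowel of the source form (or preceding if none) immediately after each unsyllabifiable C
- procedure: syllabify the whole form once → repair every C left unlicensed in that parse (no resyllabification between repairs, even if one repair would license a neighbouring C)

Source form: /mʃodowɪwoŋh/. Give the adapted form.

The consonants /m/, /h/ cannot be parsed into a legal (C)V(N) syllable (only a nasal (/m/, /n/, or /ŋ/) is licensed in coda position; onsets are limited to one consonant).
Each unlicensed consonant becomes the onset of a new syllable: /m/ → /mo/, /h/ → /ho/.

moʃodowɪwoŋho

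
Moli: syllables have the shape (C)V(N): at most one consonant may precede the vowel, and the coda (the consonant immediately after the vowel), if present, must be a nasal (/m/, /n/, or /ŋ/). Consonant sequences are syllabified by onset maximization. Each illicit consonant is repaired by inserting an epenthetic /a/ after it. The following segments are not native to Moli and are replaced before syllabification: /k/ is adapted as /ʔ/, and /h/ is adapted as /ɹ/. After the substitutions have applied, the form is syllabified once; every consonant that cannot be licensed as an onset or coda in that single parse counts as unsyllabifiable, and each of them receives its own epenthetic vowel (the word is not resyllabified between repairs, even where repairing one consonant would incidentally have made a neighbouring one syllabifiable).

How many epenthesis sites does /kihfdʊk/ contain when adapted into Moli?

3

After substitution the input is /ʔiɹfdʊʔ/.
The unsyllabifiable consonants are /ɹ/, /f/, /ʔ/; each receives one epenthetic vowel.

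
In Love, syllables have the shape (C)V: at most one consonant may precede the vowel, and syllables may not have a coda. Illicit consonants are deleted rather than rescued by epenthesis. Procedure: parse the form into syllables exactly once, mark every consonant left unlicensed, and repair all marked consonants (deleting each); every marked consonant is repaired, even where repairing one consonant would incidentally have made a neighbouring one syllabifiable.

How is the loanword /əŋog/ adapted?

Syllabifying with onset maximization leaves /g/ stranded (no codas are permitted; onsets are limited to one consonant).
Deleting the stranded consonants removes /g/.

əŋo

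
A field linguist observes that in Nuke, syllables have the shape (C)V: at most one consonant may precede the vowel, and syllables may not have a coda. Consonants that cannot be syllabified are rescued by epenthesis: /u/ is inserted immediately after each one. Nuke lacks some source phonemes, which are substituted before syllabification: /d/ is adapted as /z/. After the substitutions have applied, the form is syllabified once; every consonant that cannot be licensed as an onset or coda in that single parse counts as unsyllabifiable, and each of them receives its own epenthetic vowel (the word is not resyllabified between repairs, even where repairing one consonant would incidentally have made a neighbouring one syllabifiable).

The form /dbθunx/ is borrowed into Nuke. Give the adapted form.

Substitution: /d/ → /z/, giving /zbθunx/.
The consonants /z/, /b/, /n/, /x/ cannot be parsed into a legal (C)V syllable (no codas are permitted; onsets are limited to one consonant).
Each unlicensed consonant becomes the onset of a new syllable: /z/ → /zu/, /b/ → /bu/, /n/ → /nu/, /x/ → /xu/.

zubuθunuxu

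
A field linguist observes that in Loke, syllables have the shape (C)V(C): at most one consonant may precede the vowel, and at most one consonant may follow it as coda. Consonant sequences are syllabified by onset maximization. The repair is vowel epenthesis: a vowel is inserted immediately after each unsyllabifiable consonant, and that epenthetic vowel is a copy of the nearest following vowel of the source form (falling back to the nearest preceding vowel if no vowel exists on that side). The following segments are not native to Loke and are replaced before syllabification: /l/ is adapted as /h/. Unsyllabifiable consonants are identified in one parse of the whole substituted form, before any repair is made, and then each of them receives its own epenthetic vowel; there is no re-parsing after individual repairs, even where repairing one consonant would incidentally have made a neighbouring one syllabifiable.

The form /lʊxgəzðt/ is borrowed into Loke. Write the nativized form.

Substitution: /l/ → /h/, giving /hʊxgəzðt/.
The consonants /ð/, /t/ cannot be parsed into a legal (C)V(C) syllable (at most one coda consonant is licensed; onsets are limited to one consonant).
Epenthesis after each stranded consonant: /ð/ → /ðə/, /t/ → /tə/.

hʊxgəzðətə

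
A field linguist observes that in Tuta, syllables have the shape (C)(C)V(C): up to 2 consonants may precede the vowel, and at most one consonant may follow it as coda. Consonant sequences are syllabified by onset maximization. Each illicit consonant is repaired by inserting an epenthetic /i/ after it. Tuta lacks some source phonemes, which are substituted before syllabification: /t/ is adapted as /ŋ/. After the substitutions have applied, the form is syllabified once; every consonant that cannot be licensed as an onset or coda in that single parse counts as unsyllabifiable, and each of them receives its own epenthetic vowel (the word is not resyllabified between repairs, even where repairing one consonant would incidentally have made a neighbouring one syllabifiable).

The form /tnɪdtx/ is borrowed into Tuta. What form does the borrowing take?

Substitution: /t/ → /ŋ/, giving /ŋnɪdŋx/.
Syllabifying with onset maximization leaves /ŋ/, /x/ stranded (at most one coda consonant is licensed; onsets may contain at most 2 consonants).
Epenthesis after each stranded consonant: /ŋ/ → /ŋi/, /x/ → /xi/.

ŋnɪdŋixi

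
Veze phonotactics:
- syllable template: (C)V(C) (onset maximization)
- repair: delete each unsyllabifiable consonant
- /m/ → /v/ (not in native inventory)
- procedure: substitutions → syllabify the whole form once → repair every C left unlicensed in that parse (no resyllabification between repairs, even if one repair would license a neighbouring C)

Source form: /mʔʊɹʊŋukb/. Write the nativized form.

Substitution: /m/ → /v/, giving /vʔʊɹʊŋukb/.
The consonants /v/, /b/ cannot be parsed into a legal (C)V(C) syllable (at most one coda consonant is licensed; onsets are limited to one consonant).
Deletion applies to /v/, /b/.

ʔʊɹʊŋuk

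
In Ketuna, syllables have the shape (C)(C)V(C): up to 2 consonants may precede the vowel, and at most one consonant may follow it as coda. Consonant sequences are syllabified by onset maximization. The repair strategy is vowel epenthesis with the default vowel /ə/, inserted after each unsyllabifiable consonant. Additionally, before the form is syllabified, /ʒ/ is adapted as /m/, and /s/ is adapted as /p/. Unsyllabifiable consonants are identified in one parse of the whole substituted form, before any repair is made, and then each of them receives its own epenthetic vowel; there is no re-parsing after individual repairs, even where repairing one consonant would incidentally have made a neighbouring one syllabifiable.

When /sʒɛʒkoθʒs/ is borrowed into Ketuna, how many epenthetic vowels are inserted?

After substitution the input is /pmɛmkoθmp/.
The unsyllabifiable consonants are /m/, /p/; each receives one epenthetic vowel.

2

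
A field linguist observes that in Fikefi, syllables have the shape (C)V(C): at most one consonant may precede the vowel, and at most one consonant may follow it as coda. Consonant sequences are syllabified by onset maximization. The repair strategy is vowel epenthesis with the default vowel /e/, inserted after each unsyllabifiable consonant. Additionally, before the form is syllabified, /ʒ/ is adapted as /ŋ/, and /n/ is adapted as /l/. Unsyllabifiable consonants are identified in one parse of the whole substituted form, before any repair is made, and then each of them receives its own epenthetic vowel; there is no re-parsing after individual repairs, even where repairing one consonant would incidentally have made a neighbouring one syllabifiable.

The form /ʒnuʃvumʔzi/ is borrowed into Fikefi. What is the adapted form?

Substitution: /ʒ/ → /ŋ/, /n/ → /l/, giving /ŋluʃvumʔzi/.
Under (C)V(C), the unsyllabifiable consonants are /ŋ/, /ʔ/ (at most one coda consonant is licensed; onsets are limited to one consonant).
Epenthesis after each stranded consonant: /ŋ/ → /ŋe/, /ʔ/ → /ʔe/.

ŋeluʃvumʔezi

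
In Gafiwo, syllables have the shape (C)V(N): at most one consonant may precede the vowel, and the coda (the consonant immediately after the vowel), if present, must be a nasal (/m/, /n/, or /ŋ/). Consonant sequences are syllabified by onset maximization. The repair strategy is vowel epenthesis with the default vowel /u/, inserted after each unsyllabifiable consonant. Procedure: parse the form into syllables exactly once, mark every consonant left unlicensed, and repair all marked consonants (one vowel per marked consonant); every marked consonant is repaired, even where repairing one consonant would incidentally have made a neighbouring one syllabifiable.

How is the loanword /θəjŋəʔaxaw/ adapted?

The consonants /j/, /w/ cannot be parsed into a legal (C)V(N) syllable (only a nasal (/m/, /n/, or /ŋ/) is licensed in coda position; onsets are limited to one consonant).
Epenthesis after each stranded consonant: /j/ → /ju/, /w/ → /wu/.

θəjuŋəʔaxawu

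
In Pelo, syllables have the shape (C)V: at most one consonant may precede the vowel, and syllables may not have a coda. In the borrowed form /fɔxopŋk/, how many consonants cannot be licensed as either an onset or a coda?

Under (C)V, the unsyllabifiable consonants are /p/, /ŋ/, /k/ (no codas are permitted; onsets are limited to one consonant).

3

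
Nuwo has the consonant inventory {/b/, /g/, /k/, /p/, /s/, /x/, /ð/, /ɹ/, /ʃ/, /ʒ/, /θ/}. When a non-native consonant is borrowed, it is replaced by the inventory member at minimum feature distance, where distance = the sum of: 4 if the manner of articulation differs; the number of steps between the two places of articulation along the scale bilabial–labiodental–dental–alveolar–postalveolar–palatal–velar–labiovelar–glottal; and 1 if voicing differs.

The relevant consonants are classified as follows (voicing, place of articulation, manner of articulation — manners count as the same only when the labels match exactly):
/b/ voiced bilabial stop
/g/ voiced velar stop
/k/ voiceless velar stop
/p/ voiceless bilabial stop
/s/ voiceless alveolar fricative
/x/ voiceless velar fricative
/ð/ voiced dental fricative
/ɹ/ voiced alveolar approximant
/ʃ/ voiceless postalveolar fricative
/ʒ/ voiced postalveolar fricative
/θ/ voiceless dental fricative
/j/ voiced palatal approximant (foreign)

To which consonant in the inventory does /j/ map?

ɹ

/ɹ/ is closest: same manner (approximant), place distance 2 (palatal→alveolar), same voicing; total 2. Next closest is /g/ at distance 5.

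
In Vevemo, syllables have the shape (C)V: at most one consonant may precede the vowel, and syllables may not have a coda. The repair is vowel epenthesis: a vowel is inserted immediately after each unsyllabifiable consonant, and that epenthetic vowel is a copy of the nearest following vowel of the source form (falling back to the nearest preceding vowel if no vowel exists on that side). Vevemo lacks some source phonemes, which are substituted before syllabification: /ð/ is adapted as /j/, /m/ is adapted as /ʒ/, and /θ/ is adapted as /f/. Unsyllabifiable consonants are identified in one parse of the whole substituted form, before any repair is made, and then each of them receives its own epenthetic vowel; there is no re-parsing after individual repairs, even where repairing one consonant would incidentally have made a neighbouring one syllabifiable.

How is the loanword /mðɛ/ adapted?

Substitution: /m/ → /ʒ/, /ð/ → /j/, giving /ʒjɛ/.
Syllabifying with onset maximization leaves /ʒ/ stranded (no codas are permitted; onsets are limited to one consonant).
Inserting the epenthetic vowel yields /ʒ/ → /ʒɛ/.

ʒɛjɛ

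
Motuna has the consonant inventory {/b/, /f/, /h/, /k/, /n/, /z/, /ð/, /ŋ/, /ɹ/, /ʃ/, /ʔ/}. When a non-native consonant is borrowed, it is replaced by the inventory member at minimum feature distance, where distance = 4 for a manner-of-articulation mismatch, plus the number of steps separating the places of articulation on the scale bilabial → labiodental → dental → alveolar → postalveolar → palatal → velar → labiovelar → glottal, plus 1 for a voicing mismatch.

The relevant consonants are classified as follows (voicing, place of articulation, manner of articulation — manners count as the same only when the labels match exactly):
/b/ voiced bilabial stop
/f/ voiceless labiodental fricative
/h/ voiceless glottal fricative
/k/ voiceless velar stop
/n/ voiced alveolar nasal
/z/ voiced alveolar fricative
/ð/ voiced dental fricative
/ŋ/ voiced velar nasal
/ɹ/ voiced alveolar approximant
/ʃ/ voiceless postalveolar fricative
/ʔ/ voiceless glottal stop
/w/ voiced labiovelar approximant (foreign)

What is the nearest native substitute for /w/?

/ɹ/ is closest: same manner (approximant), place distance 4 (labiovelar→alveolar), same voicing; total 4. Next closest is /ŋ/ at distance 5.

ɹ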